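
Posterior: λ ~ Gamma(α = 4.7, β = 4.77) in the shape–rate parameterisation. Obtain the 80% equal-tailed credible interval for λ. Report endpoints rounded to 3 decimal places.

[0.466, 1.594]

Posterior: Gamma(shape 4.7, rate 4.77).
Equal-tailed 80% interval: Gamma(4.7, 4.77) quantiles at 0.1 and 0.9.
Posterior mean ≈ 0.985, SD ≈ 0.454; a Normal approximation gives roughly [0.403, 1.568].
Exact: lower = 0.466; upper = 1.594.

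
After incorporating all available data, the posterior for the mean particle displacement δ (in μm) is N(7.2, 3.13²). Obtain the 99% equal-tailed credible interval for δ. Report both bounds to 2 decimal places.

The posterior is symmetric, so the 99% equal-tailed interval is δ = 7.2 ± z·3.13 with z = 2.576.
Half-width: 2.576 × 3.13 = 8.06.
7.2 − 8.06 = -0.86; 7.2 + 8.06 = 15.26.

[-0.86, 15.26]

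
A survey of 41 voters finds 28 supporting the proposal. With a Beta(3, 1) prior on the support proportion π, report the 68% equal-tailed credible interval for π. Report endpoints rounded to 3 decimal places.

Posterior: Beta(3+28, 1+13) = Beta(31, 14).
Equal-tailed 68% interval: the 0.16 and 0.84 quantiles of Beta(31, 14).
Posterior mean ≈ 0.689, SD ≈ 0.068; a Normal approximation gives roughly [0.621, 0.757].
Exact: F⁻¹(0.16) = 0.620; F⁻¹(0.84) = 0.757.

[0.620, 0.757]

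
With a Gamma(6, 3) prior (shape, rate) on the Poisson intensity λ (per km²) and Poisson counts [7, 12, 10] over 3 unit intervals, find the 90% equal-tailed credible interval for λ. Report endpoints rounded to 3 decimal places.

Posterior: Gamma(6+29, 3+3) = Gamma(35, 6) (shape, rate).
Equal-tailed 90% interval: Gamma(35, 6) quantiles at 0.05 and 0.95.
Posterior mean ≈ 5.833, SD ≈ 0.986; a Normal approximation gives roughly [4.211, 7.455].
Exact: lower = 4.312; upper = 7.544.

[4.312, 7.544]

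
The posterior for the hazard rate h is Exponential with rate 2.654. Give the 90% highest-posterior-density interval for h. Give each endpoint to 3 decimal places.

The exponential density is strictly decreasing on [0, ∞), so the HPD interval is anchored at 0: [0, q] with P(h ≤ q) = 0.90.
q = −ln(1 − 0.90) / 2.654 = 2.3026 / 2.654 = 0.868.

[0.000, 0.868]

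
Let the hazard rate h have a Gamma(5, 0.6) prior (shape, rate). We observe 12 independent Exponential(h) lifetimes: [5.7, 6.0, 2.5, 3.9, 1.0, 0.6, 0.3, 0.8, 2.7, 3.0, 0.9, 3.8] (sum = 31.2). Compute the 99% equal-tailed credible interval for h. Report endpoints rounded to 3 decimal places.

[0.259, 0.927]

Posterior: Gamma(5+12, 0.6+31.2) = Gamma(17, 31.8) (shape, rate).
Equal-tailed 99% interval: Gamma(17, 31.8) quantiles at 0.005 and 0.995.
Posterior mean ≈ 0.535, SD ≈ 0.130; a Normal approximation gives roughly [0.201, 0.869].
Exact: lower = 0.259; upper = 0.927.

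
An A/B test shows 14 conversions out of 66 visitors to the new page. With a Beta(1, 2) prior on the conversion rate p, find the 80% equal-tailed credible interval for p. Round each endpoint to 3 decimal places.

Posterior: Beta(1+14, 2+52) = Beta(15, 54).
Equal-tailed 80% interval: the 0.1 and 0.9 quantiles of Beta(15, 54).
Posterior mean ≈ 0.217, SD ≈ 0.049; a Normal approximation gives roughly [0.154, 0.281].
Exact: F⁻¹(0.1) = 0.156; F⁻¹(0.9) = 0.282.

[0.156, 0.282]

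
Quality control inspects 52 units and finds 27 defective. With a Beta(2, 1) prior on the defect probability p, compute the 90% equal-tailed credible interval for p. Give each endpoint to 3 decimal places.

Posterior: Beta(2+27, 1+25) = Beta(29, 26).
Equal-tailed 90% interval: the 0.05 and 0.95 quantiles of Beta(29, 26).
Posterior mean ≈ 0.527, SD ≈ 0.067; a Normal approximation gives roughly [0.418, 0.637].
Exact: F⁻¹(0.05) = 0.417; F⁻¹(0.95) = 0.637.

[0.417, 0.637]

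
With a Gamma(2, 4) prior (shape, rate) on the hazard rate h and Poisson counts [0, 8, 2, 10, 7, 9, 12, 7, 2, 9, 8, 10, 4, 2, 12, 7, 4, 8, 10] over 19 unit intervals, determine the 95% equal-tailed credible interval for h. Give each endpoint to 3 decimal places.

Posterior: Gamma(2+131, 4+19) = Gamma(133, 23) (shape, rate).
Equal-tailed 95% interval: Gamma(133, 23) quantiles at 0.025 and 0.975.
Posterior mean ≈ 5.783, SD ≈ 0.501; a Normal approximation gives roughly [4.800, 6.765].
Exact: lower = 4.842; upper = 6.806.

[4.842, 6.806]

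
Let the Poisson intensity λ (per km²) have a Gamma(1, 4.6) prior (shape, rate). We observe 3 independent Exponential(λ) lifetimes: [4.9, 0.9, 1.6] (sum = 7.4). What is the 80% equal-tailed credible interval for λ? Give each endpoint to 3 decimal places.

Posterior: Gamma(1+3, 4.6+7.4) = Gamma(4, 12.0) (shape, rate).
Equal-tailed 80% interval: Gamma(4, 12.0) quantiles at 0.1 and 0.9.
Posterior mean ≈ 0.333, SD ≈ 0.167; a Normal approximation gives roughly [0.120, 0.547].
Exact: lower = 0.145; upper = 0.557.

[0.145, 0.557]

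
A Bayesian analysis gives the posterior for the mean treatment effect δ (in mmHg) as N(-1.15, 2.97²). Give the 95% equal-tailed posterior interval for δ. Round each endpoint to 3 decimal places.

The posterior is symmetric, so the 95% equal-tailed interval is δ = -1.15 ± z·2.97 with z = 1.960.
Half-width: 1.960 × 2.97 = 5.821.
-1.15 − 5.821 = -6.971; -1.15 + 5.821 = 4.671.

[-6.971, 4.671]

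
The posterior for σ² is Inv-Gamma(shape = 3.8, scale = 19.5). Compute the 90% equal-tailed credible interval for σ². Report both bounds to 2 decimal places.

[2.61, 15.58]

Inverse-Gamma(3.8, 19.5) quantiles: F⁻¹(0.05) and F⁻¹(0.95).
Equivalently, 1/σ² ~ Gamma(3.8, rate = 19.5); invert its 0.95 and 0.05 quantiles.
Posterior mean ≈ 6.96, SD ≈ 5.19; a Normal approximation gives roughly [-1.57, 15.50].
Exact: lower = 2.61; upper = 15.58.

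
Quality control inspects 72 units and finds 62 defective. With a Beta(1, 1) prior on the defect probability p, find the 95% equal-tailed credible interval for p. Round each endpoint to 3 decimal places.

Posterior: Beta(1+62, 1+10) = Beta(63, 11).
Equal-tailed 95% interval: the 0.025 and 0.975 quantiles of Beta(63, 11).
Posterior mean ≈ 0.851, SD ≈ 0.041; a Normal approximation gives roughly [0.771, 0.932].
Exact: F⁻¹(0.025) = 0.762; F⁻¹(0.975) = 0.922.

[0.762, 0.922]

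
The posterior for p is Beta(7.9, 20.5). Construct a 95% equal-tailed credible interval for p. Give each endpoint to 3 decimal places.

[0.133, 0.453]

Posterior: Beta(7.9, 20.5).
Equal-tailed 95% interval: the 0.025 and 0.975 quantiles of Beta(7.9, 20.5).
Posterior mean ≈ 0.278, SD ≈ 0.083; a Normal approximation gives roughly [0.116, 0.440].
Exact: F⁻¹(0.025) = 0.133; F⁻¹(0.975) = 0.453.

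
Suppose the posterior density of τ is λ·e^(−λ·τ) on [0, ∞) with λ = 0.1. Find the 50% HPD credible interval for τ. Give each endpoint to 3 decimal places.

The exponential density is strictly decreasing on [0, ∞), so the HPD interval is anchored at 0: [0, q] with P(τ ≤ q) = 0.50.
q = −ln(1 − 0.50) / 0.1 = 0.6931 / 0.1 = 6.931.

[0.000, 6.931]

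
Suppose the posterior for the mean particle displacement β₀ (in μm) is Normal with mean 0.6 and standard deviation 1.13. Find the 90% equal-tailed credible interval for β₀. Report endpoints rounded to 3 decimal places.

[-1.259, 2.459]

The posterior is symmetric, so the 90% equal-tailed interval is β₀ = 0.6 ± z·1.13 with z = 1.645.
Half-width: 1.645 × 1.13 = 1.859.
0.6 − 1.859 = -1.259; 0.6 + 1.859 = 2.459.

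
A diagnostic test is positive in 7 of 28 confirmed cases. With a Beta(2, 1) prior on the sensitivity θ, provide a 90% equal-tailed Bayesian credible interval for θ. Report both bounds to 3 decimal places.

Posterior: Beta(2+7, 1+21) = Beta(9, 22).
Equal-tailed 90% interval: the 0.05 and 0.95 quantiles of Beta(9, 22).
Posterior mean ≈ 0.290, SD ≈ 0.080; a Normal approximation gives roughly [0.158, 0.422].
Exact: F⁻¹(0.05) = 0.166; F⁻¹(0.95) = 0.430.

[0.166, 0.430]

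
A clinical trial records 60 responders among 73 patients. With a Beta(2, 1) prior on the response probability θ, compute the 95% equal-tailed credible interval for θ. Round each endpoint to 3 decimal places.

Posterior: Beta(2+60, 1+13) = Beta(62, 14).
Equal-tailed 95% interval: the 0.025 and 0.975 quantiles of Beta(62, 14).
Posterior mean ≈ 0.816, SD ≈ 0.044; a Normal approximation gives roughly [0.729, 0.902].
Exact: F⁻¹(0.025) = 0.722; F⁻¹(0.975) = 0.894.

[0.722, 0.894]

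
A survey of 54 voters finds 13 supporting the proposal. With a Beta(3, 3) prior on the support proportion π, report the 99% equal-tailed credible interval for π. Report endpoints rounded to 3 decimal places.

[0.137, 0.425]

Posterior: Beta(3+13, 3+41) = Beta(16, 44).
Equal-tailed 99% interval: the 0.005 and 0.995 quantiles of Beta(16, 44).
Posterior mean ≈ 0.267, SD ≈ 0.057; a Normal approximation gives roughly [0.121, 0.413].
Exact: F⁻¹(0.005) = 0.137; F⁻¹(0.995) = 0.425.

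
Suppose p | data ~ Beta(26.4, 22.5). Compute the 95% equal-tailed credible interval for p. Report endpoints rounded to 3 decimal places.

Posterior: Beta(26.4, 22.5).
Equal-tailed 95% interval: the 0.025 and 0.975 quantiles of Beta(26.4, 22.5).
Posterior mean ≈ 0.540, SD ≈ 0.071; a Normal approximation gives roughly [0.402, 0.678].
Exact: F⁻¹(0.025) = 0.401; F⁻¹(0.975) = 0.676.

[0.401, 0.676]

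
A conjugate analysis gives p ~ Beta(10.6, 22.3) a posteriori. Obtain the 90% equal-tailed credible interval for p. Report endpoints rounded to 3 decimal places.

[0.196, 0.460]

Posterior: Beta(10.6, 22.3).
Equal-tailed 90% interval: the 0.05 and 0.95 quantiles of Beta(10.6, 22.3).
Posterior mean ≈ 0.322, SD ≈ 0.080; a Normal approximation gives roughly [0.190, 0.454].
Exact: F⁻¹(0.05) = 0.196; F⁻¹(0.95) = 0.460.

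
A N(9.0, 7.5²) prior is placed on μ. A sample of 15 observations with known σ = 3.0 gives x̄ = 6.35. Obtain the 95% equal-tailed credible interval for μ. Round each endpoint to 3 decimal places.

[4.868, 7.888]

Posterior precision = 1/7.5² + 15/3.0² = 0.0178 + 1.6667 = 1.6844, so posterior SD = 0.7705.
Posterior mean = (9.0/7.5² + 15·6.35/3.0²) / 1.6844 = 6.3780.
Interval: 6.3780 ± 1.960 × 0.7705 → [4.868, 7.888].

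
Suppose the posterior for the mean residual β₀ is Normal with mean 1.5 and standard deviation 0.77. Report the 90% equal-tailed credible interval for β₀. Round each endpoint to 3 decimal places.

The posterior is symmetric, so the 90% equal-tailed interval is β₀ = 1.5 ± z·0.77 with z = 1.645.
Half-width: 1.645 × 0.77 = 1.267.
1.5 − 1.267 = 0.233; 1.5 + 1.267 = 2.767.

[0.233, 2.767]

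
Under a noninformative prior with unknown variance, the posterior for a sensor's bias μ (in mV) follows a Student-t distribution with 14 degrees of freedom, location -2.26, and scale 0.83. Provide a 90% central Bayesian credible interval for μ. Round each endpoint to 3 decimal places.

[-3.722, -0.798]

The t_14 distribution is symmetric; the 90% interval is -2.26 ± t·0.83 with t_{0.95,14} = 1.761.
Half-width: 1.761 × 0.83 = 1.462.
-2.26 − 1.462 = -3.722; -2.26 + 1.462 = -0.798.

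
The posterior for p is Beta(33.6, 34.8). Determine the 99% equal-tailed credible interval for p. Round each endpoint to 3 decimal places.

[0.339, 0.644]

Posterior: Beta(33.6, 34.8).
Equal-tailed 99% interval: the 0.005 and 0.995 quantiles of Beta(33.6, 34.8).
Posterior mean ≈ 0.491, SD ≈ 0.060; a Normal approximation gives roughly [0.337, 0.646].
Exact: F⁻¹(0.005) = 0.339; F⁻¹(0.995) = 0.644.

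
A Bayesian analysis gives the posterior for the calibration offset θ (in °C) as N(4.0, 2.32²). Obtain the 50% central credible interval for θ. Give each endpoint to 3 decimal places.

The posterior is symmetric, so the 50% equal-tailed interval is θ = 4.0 ± z·2.32 with z = 0.674.
Half-width: 0.674 × 2.32 = 1.565.
4.0 − 1.565 = 2.435; 4.0 + 1.565 = 5.565.

[2.435, 5.565]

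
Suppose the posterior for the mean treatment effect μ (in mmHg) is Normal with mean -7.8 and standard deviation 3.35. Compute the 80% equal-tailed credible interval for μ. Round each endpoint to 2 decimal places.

[-12.09, -3.51]

The posterior is symmetric, so the 80% equal-tailed interval is μ = -7.8 ± z·3.35 with z = 1.282.
Half-width: 1.282 × 3.35 = 4.29.
-7.8 − 4.29 = -12.09; -7.8 + 4.29 = -3.51.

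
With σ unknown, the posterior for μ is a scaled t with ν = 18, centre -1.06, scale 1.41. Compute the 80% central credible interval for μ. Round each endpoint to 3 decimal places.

[-2.936, 0.816]

The t_18 distribution is symmetric; the 80% interval is -1.06 ± t·1.41 with t_{0.9,18} = 1.330.
Half-width: 1.330 × 1.41 = 1.876.
-1.06 − 1.876 = -2.936; -1.06 + 1.876 = 0.816.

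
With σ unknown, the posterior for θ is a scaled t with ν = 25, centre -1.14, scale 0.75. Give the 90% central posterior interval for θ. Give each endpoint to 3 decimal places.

[-2.421, 0.141]

The t_25 distribution is symmetric; the 90% interval is -1.14 ± t·0.75 with t_{0.95,25} = 1.708.
Half-width: 1.708 × 0.75 = 1.281.
-1.14 − 1.281 = -2.421; -1.14 + 1.281 = 0.141.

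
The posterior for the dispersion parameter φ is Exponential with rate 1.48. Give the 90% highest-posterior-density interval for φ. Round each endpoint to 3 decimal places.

[0.000, 1.556]

The exponential density is strictly decreasing on [0, ∞), so the HPD interval is anchored at 0: [0, q] with P(φ ≤ q) = 0.90.
q = −ln(1 − 0.90) / 1.48 = 2.3026 / 1.48 = 1.556.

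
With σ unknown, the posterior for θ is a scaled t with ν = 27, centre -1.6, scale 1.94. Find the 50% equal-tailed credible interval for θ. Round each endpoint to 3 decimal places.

The t_27 distribution is symmetric; the 50% interval is -1.6 ± t·1.94 with t_{0.75,27} = 0.684.
Half-width: 0.684 × 1.94 = 1.326.
-1.6 − 1.326 = -2.926; -1.6 + 1.326 = -0.274.

[-2.926, -0.274]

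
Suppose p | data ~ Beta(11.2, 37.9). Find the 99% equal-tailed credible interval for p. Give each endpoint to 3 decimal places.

Posterior: Beta(11.2, 37.9).
Equal-tailed 99% interval: the 0.005 and 0.995 quantiles of Beta(11.2, 37.9).
Posterior mean ≈ 0.228, SD ≈ 0.059; a Normal approximation gives roughly [0.075, 0.381].
Exact: F⁻¹(0.005) = 0.099; F⁻¹(0.995) = 0.398.

[0.099, 0.398]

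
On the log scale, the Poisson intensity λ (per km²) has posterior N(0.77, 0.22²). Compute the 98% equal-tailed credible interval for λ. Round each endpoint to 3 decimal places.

On the log scale the 98% interval is 0.77 ± 2.326 × 0.22 = [0.2582, 1.2818].
Exponentiate: [e^0.2582, e^1.2818] = [1.295, 3.603].

[1.295, 3.603]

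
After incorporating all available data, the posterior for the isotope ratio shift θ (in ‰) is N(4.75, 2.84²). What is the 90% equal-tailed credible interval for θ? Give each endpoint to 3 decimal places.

The posterior is symmetric, so the 90% equal-tailed interval is θ = 4.75 ± z·2.84 with z = 1.645.
Half-width: 1.645 × 2.84 = 4.671.
4.75 − 4.671 = 0.079; 4.75 + 4.671 = 9.421.

[0.079, 9.421]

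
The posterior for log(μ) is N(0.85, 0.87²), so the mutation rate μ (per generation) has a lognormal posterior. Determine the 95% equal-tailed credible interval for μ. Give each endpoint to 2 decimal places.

[0.43, 12.87]

On the log scale the 95% interval is 0.85 ± 1.960 × 0.87 = [-0.8552, 2.5552].
Exponentiate: [e^-0.8552, e^2.5552] = [0.43, 12.87].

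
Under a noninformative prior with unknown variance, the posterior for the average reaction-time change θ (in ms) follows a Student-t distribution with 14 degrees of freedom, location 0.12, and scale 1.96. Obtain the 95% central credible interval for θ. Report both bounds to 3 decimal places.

[-4.084, 4.324]

The t_14 distribution is symmetric; the 95% interval is 0.12 ± t·1.96 with t_{0.975,14} = 2.145.
Half-width: 2.145 × 1.96 = 4.204.
0.12 − 4.204 = -4.084; 0.12 + 4.204 = 4.324.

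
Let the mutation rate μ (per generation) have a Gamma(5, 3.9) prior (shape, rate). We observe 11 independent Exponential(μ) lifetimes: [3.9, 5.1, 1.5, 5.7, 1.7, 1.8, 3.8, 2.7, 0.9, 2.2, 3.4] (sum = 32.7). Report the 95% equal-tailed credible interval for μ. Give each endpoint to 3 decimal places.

[0.250, 0.676]

Posterior: Gamma(5+11, 3.9+32.7) = Gamma(16, 36.6) (shape, rate).
Equal-tailed 95% interval: Gamma(16, 36.6) quantiles at 0.025 and 0.975.
Posterior mean ≈ 0.437, SD ≈ 0.109; a Normal approximation gives roughly [0.223, 0.651].
Exact: lower = 0.250; upper = 0.676.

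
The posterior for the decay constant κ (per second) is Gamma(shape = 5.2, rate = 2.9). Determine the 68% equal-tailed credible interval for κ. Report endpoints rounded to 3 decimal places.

Posterior: Gamma(shape 5.2, rate 2.9).
Equal-tailed 68% interval: Gamma(5.2, 2.9) quantiles at 0.16 and 0.84.
Posterior mean ≈ 1.793, SD ≈ 0.786; a Normal approximation gives roughly [1.011, 2.575].
Exact: lower = 1.036; upper = 2.549.

[1.036, 2.549]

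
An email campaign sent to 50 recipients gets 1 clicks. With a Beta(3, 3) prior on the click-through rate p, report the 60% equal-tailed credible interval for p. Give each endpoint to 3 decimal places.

[0.042, 0.098]

Posterior: Beta(3+1, 3+49) = Beta(4, 52).
Equal-tailed 60% interval: the 0.2 and 0.8 quantiles of Beta(4, 52).
Posterior mean ≈ 0.071, SD ≈ 0.034; a Normal approximation gives roughly [0.043, 0.100].
Exact: F⁻¹(0.2) = 0.042; F⁻¹(0.8) = 0.098.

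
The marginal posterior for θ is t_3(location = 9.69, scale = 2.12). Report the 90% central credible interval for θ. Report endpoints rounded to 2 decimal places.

[4.70, 14.68]

The t_3 distribution is symmetric; the 90% interval is 9.69 ± t·2.12 with t_{0.95,3} = 2.353.
Half-width: 2.353 × 2.12 = 4.99.
9.69 − 4.99 = 4.70; 9.69 + 4.99 = 14.68.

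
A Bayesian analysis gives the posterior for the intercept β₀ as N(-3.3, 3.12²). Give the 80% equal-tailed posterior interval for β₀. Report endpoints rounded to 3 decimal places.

The posterior is symmetric, so the 80% equal-tailed interval is β₀ = -3.3 ± z·3.12 with z = 1.282.
Half-width: 1.282 × 3.12 = 3.998.
-3.3 − 3.998 = -7.298; -3.3 + 3.998 = 0.698.

[-7.298, 0.698]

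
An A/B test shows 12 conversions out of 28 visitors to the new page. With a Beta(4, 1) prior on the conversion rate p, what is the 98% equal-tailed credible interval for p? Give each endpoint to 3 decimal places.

[0.290, 0.682]

Posterior: Beta(4+12, 1+16) = Beta(16, 17).
Equal-tailed 98% interval: the 0.01 and 0.99 quantiles of Beta(16, 17).
Posterior mean ≈ 0.485, SD ≈ 0.086; a Normal approximation gives roughly [0.285, 0.684].
Exact: F⁻¹(0.01) = 0.290; F⁻¹(0.99) = 0.682.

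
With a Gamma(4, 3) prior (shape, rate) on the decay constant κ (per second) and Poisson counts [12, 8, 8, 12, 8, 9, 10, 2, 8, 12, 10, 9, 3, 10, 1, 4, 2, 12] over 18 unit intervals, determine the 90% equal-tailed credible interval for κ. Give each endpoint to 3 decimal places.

[5.945, 7.823]

Posterior: Gamma(4+140, 3+18) = Gamma(144, 21) (shape, rate).
Equal-tailed 90% interval: Gamma(144, 21) quantiles at 0.05 and 0.95.
Posterior mean ≈ 6.857, SD ≈ 0.571; a Normal approximation gives roughly [5.917, 7.797].
Exact: lower = 5.945; upper = 7.823.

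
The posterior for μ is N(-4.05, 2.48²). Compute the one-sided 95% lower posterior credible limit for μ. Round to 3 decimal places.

Need L with P(μ ≥ L) = 0.95: L = -4.05 − z_{0.05}·2.48.
z = 1.645; L = -4.05 − 1.645 × 2.48 = -8.129.

-8.129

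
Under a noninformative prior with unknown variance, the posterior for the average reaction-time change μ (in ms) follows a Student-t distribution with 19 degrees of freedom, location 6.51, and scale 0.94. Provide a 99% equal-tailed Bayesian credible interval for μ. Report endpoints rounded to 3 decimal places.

The t_19 distribution is symmetric; the 99% interval is 6.51 ± t·0.94 with t_{0.995,19} = 2.861.
Half-width: 2.861 × 0.94 = 2.689.
6.51 − 2.689 = 3.821; 6.51 + 2.689 = 9.199.

[3.821, 9.199]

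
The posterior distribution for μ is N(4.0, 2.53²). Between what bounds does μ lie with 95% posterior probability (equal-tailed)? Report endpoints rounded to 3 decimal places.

The posterior is symmetric, so the 95% equal-tailed interval is μ = 4.0 ± z·2.53 with z = 1.960.
Half-width: 1.960 × 2.53 = 4.959.
4.0 − 4.959 = -0.959; 4.0 + 4.959 = 8.959.

[-0.959, 8.959]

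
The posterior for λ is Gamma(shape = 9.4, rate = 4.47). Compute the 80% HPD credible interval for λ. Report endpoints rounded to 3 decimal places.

[1.160, 2.848]

The posterior is unimodal and skewed, so the HPD interval has equal density at both endpoints and is the shortest 80% interval.
Solving f(1.160) = f(2.848) with F(2.848) − F(1.160) = 0.80 gives [1.160, 2.848].
For comparison, the equal-tailed interval is [1.286, 3.016]; the HPD is narrower and shifted toward the mode.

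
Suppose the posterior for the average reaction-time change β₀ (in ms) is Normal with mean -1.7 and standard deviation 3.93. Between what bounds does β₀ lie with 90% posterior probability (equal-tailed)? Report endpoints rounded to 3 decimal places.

The posterior is symmetric, so the 90% equal-tailed interval is β₀ = -1.7 ± z·3.93 with z = 1.645.
Half-width: 1.645 × 3.93 = 6.464.
-1.7 − 6.464 = -8.164; -1.7 + 6.464 = 4.764.

[-8.164, 4.764]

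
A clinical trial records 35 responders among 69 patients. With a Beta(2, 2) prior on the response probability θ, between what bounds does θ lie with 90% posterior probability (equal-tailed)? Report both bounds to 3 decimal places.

Posterior: Beta(2+35, 2+34) = Beta(37, 36).
Equal-tailed 90% interval: the 0.05 and 0.95 quantiles of Beta(37, 36).
Posterior mean ≈ 0.507, SD ≈ 0.058; a Normal approximation gives roughly [0.411, 0.602].
Exact: F⁻¹(0.05) = 0.411; F⁻¹(0.95) = 0.602.

[0.411, 0.602]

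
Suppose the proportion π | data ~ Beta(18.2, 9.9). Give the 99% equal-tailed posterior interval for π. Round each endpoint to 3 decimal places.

[0.408, 0.849]

Posterior: Beta(18.2, 9.9).
Equal-tailed 99% interval: the 0.005 and 0.995 quantiles of Beta(18.2, 9.9).
Posterior mean ≈ 0.648, SD ≈ 0.089; a Normal approximation gives roughly [0.420, 0.876].
Exact: F⁻¹(0.005) = 0.408; F⁻¹(0.995) = 0.849.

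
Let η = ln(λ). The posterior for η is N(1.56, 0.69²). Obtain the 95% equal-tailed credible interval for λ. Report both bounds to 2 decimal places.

[1.23, 18.40]

On the log scale the 95% interval is 1.56 ± 1.960 × 0.69 = [0.2076, 2.9124].
Exponentiate: [e^0.2076, e^2.9124] = [1.23, 18.40].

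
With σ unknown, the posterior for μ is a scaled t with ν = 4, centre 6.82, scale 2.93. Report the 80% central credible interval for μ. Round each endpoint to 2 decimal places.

[2.33, 11.31]

The t_4 distribution is symmetric; the 80% interval is 6.82 ± t·2.93 with t_{0.9,4} = 1.533.
Half-width: 1.533 × 2.93 = 4.49.
6.82 − 4.49 = 2.33; 6.82 + 4.49 = 11.31.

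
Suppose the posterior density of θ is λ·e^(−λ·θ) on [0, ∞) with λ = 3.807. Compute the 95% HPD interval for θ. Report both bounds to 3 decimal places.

The exponential density is strictly decreasing on [0, ∞), so the HPD interval is anchored at 0: [0, q] with P(θ ≤ q) = 0.95.
q = −ln(1 − 0.95) / 3.807 = 2.9957 / 3.807 = 0.787.

[0.000, 0.787]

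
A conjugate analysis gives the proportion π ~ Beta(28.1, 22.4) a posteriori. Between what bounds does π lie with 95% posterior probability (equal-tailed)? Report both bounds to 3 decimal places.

[0.419, 0.689]

Posterior: Beta(28.1, 22.4).
Equal-tailed 95% interval: the 0.025 and 0.975 quantiles of Beta(28.1, 22.4).
Posterior mean ≈ 0.556, SD ≈ 0.069; a Normal approximation gives roughly [0.421, 0.692].
Exact: F⁻¹(0.025) = 0.419; F⁻¹(0.975) = 0.689.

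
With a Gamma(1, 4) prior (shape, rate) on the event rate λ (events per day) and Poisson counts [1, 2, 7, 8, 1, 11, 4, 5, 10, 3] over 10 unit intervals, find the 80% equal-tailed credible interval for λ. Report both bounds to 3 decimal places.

[3.136, 4.466]

Posterior: Gamma(1+52, 4+10) = Gamma(53, 14) (shape, rate).
Equal-tailed 80% interval: Gamma(53, 14) quantiles at 0.1 and 0.9.
Posterior mean ≈ 3.786, SD ≈ 0.520; a Normal approximation gives roughly [3.119, 4.452].
Exact: lower = 3.136; upper = 4.466.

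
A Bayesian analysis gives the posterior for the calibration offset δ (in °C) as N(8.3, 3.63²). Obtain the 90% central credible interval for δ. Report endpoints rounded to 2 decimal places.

The posterior is symmetric, so the 90% equal-tailed interval is δ = 8.3 ± z·3.63 with z = 1.645.
Half-width: 1.645 × 3.63 = 5.97.
8.3 − 5.97 = 2.33; 8.3 + 5.97 = 14.27.

[2.33, 14.27]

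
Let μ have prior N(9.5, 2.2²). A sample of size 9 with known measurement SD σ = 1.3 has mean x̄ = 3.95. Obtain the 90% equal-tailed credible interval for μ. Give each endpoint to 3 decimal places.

[3.458, 4.857]

Posterior precision = 1/2.2² + 9/1.3² = 0.2066 + 5.3254 = 5.5321, so posterior SD = 0.4252.
Posterior mean = (9.5/2.2² + 9·3.95/1.3²) / 5.5321 = 4.1573.
Interval: 4.1573 ± 1.645 × 0.4252 → [3.458, 4.857].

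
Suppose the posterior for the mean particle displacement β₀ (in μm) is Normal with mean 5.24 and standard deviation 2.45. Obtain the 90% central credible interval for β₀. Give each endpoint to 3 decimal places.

[1.210, 9.270]

The posterior is symmetric, so the 90% equal-tailed interval is β₀ = 5.24 ± z·2.45 with z = 1.645.
Half-width: 1.645 × 2.45 = 4.030.
5.24 − 4.030 = 1.210; 5.24 + 4.030 = 9.270.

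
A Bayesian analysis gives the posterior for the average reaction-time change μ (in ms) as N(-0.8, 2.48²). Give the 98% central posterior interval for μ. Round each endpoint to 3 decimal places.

The posterior is symmetric, so the 98% equal-tailed interval is μ = -0.8 ± z·2.48 with z = 2.326.
Half-width: 2.326 × 2.48 = 5.769.
-0.8 − 5.769 = -6.569; -0.8 + 5.769 = 4.969.

[-6.569, 4.969]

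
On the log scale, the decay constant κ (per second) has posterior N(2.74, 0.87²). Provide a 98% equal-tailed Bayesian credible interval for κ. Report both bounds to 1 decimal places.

[2.0, 117.2]

On the log scale the 98% interval is 2.74 ± 2.326 × 0.87 = [0.7161, 4.7639].
Exponentiate: [e^0.7161, e^4.7639] = [2.0, 117.2].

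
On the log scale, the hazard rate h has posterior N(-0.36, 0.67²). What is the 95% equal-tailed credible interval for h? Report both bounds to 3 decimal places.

[0.188, 2.594]

On the log scale the 95% interval is -0.36 ± 1.960 × 0.67 = [-1.6732, 0.9532].
Exponentiate: [e^-1.6732, e^0.9532] = [0.188, 2.594].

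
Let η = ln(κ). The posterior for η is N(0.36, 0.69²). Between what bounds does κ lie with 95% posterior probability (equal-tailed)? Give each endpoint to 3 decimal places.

[0.371, 5.542]

On the log scale the 95% interval is 0.36 ± 1.960 × 0.69 = [-0.9924, 1.7124].
Exponentiate: [e^-0.9924, e^1.7124] = [0.371, 5.542].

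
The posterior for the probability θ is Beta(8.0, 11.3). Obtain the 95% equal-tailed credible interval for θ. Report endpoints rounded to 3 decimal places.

[0.211, 0.635]

Posterior: Beta(8.0, 11.3).
Equal-tailed 95% interval: the 0.025 and 0.975 quantiles of Beta(8.0, 11.3).
Posterior mean ≈ 0.415, SD ≈ 0.109; a Normal approximation gives roughly [0.200, 0.629].
Exact: F⁻¹(0.025) = 0.211; F⁻¹(0.975) = 0.635.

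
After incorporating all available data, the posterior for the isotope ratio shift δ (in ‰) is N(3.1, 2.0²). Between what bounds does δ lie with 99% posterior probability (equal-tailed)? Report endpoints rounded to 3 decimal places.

[-2.052, 8.252]

The posterior is symmetric, so the 99% equal-tailed interval is δ = 3.1 ± z·2.0 with z = 2.576.
Half-width: 2.576 × 2.0 = 5.152.
3.1 − 5.152 = -2.052; 3.1 + 5.152 = 8.252.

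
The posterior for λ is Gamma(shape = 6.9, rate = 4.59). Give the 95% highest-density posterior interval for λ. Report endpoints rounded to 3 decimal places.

The posterior is unimodal and skewed, so the HPD interval has equal density at both endpoints and is the shortest 95% interval.
Solving f(0.499) = f(2.641) with F(2.641) − F(0.499) = 0.95 gives [0.499, 2.641].
For comparison, the equal-tailed interval is [0.600, 2.815]; the HPD is narrower and shifted toward the mode.

[0.499, 2.641]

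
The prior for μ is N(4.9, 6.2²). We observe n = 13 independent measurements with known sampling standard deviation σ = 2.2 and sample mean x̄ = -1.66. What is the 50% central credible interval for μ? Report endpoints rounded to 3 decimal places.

Posterior precision = 1/6.2² + 13/2.2² = 0.0260 + 2.6860 = 2.7120, so posterior SD = 0.6072.
Posterior mean = (4.9/6.2² + 13·-1.66/2.2²) / 2.7120 = -1.5971.
Interval: -1.5971 ± 0.674 × 0.6072 → [-2.007, -1.187].

[-2.007, -1.187]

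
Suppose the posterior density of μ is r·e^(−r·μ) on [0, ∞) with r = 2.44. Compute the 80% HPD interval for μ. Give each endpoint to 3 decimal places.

The exponential density is strictly decreasing on [0, ∞), so the HPD interval is anchored at 0: [0, q] with P(μ ≤ q) = 0.80.
q = −ln(1 − 0.80) / 2.44 = 1.6094 / 2.44 = 0.660.

[0.000, 0.660]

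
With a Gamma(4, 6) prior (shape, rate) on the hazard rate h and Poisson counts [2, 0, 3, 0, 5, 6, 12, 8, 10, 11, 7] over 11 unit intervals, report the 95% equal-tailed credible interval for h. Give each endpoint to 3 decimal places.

Posterior: Gamma(4+64, 6+11) = Gamma(68, 17) (shape, rate).
Equal-tailed 95% interval: Gamma(68, 17) quantiles at 0.025 and 0.975.
Posterior mean ≈ 4.000, SD ≈ 0.485; a Normal approximation gives roughly [3.049, 4.951].
Exact: lower = 3.106; upper = 5.005.

[3.106, 5.005]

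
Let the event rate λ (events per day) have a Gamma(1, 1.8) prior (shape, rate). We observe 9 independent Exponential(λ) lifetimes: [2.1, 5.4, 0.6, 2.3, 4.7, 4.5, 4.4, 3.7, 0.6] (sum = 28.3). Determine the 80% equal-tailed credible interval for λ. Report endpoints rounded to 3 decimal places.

Posterior: Gamma(1+9, 1.8+28.3) = Gamma(10, 30.1) (shape, rate).
Equal-tailed 80% interval: Gamma(10, 30.1) quantiles at 0.1 and 0.9.
Posterior mean ≈ 0.332, SD ≈ 0.105; a Normal approximation gives roughly [0.198, 0.467].
Exact: lower = 0.207; upper = 0.472.

[0.207, 0.472]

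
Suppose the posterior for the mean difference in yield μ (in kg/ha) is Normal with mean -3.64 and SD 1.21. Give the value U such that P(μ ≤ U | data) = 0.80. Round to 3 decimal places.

Need U with P(μ ≤ U) = 0.80: U = -3.64 + z_{0.2}·1.21.
z = 0.842; U = -3.64 + 0.842 × 1.21 = -2.622.

-2.622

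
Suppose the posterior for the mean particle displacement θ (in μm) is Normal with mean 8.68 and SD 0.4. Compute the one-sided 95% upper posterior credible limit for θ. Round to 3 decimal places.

9.338

Need U with P(θ ≤ U) = 0.95: U = 8.68 + z_{0.05}·0.4.
z = 1.645; U = 8.68 + 1.645 × 0.4 = 9.338.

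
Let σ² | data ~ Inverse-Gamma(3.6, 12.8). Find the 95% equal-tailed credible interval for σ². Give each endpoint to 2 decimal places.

Inverse-Gamma(3.6, 12.8) quantiles: F⁻¹(0.025) and F⁻¹(0.975).
Equivalently, 1/σ² ~ Gamma(3.6, rate = 12.8); invert its 0.975 and 0.025 quantiles.
Posterior mean ≈ 4.92, SD ≈ 3.89; a Normal approximation gives roughly [-2.71, 12.55].
Exact: lower = 1.57; upper = 14.34.

[1.57, 14.34]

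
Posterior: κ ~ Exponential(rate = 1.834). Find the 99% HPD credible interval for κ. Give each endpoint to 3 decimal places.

The exponential density is strictly decreasing on [0, ∞), so the HPD interval is anchored at 0: [0, q] with P(κ ≤ q) = 0.99.
q = −ln(1 − 0.99) / 1.834 = 4.6052 / 1.834 = 2.511.

[0.000, 2.511]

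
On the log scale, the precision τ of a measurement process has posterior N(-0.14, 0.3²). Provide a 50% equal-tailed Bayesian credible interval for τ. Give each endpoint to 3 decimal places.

On the log scale the 50% interval is -0.14 ± 0.674 × 0.3 = [-0.3423, 0.0623].
Exponentiate: [e^-0.3423, e^0.0623] = [0.710, 1.064].

[0.710, 1.064]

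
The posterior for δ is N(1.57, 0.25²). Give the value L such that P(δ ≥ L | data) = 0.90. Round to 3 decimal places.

Need L with P(δ ≥ L) = 0.90: L = 1.57 − z_{0.1}·0.25.
z = 1.282; L = 1.57 − 1.282 × 0.25 = 1.250.

1.250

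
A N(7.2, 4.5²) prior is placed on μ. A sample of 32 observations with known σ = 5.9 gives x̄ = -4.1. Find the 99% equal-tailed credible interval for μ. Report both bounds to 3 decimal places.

Posterior precision = 1/4.5² + 32/5.9² = 0.0494 + 0.9193 = 0.9687, so posterior SD = 1.0160.
Posterior mean = (7.2/4.5² + 32·-4.1/5.9²) / 0.9687 = -3.5239.
Interval: -3.5239 ± 2.576 × 1.0160 → [-6.141, -0.907].

[-6.141, -0.907]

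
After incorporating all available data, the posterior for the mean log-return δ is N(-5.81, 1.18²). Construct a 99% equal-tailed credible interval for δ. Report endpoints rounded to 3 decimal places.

The posterior is symmetric, so the 99% equal-tailed interval is δ = -5.81 ± z·1.18 with z = 2.576.
Half-width: 2.576 × 1.18 = 3.039.
-5.81 − 3.039 = -8.849; -5.81 + 3.039 = -2.771.

[-8.849, -2.771]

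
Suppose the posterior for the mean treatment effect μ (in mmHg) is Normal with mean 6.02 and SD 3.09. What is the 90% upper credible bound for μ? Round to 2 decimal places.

Need U with P(μ ≤ U) = 0.90: U = 6.02 + z_{0.1}·3.09.
z = 1.282; U = 6.02 + 1.282 × 3.09 = 9.98.

9.98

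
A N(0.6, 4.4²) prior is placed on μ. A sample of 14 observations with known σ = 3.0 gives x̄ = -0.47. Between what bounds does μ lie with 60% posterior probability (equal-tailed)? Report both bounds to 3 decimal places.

Posterior precision = 1/4.4² + 14/3.0² = 0.0517 + 1.5556 = 1.6072, so posterior SD = 0.7888.
Posterior mean = (0.6/4.4² + 14·-0.47/3.0²) / 1.6072 = -0.4356.
Interval: -0.4356 ± 0.842 × 0.7888 → [-1.099, 0.228].

[-1.099, 0.228]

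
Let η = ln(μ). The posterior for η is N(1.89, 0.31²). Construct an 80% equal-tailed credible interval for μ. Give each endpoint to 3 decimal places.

[4.449, 9.848]

On the log scale the 80% interval is 1.89 ± 1.282 × 0.31 = [1.4927, 2.2873].
Exponentiate: [e^1.4927, e^2.2873] = [4.449, 9.848].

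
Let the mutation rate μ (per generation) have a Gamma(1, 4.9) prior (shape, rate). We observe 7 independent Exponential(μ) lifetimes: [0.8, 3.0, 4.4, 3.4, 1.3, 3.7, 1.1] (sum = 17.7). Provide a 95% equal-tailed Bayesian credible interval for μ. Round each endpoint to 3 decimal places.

Posterior: Gamma(1+7, 4.9+17.7) = Gamma(8, 22.6) (shape, rate).
Equal-tailed 95% interval: Gamma(8, 22.6) quantiles at 0.025 and 0.975.
Posterior mean ≈ 0.354, SD ≈ 0.125; a Normal approximation gives roughly [0.109, 0.599].
Exact: lower = 0.153; upper = 0.638.

[0.153, 0.638]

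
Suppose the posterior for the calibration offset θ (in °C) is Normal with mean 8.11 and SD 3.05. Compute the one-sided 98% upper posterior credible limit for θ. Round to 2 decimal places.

Need U with P(θ ≤ U) = 0.98: U = 8.11 + z_{0.02}·3.05.
z = 2.054; U = 8.11 + 2.054 × 3.05 = 14.37.

14.37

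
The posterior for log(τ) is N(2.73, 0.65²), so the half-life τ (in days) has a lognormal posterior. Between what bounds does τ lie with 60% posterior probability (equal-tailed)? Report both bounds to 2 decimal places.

[8.87, 26.50]

On the log scale the 60% interval is 2.73 ± 0.842 × 0.65 = [2.1829, 3.2771].
Exponentiate: [e^2.1829, e^3.2771] = [8.87, 26.50].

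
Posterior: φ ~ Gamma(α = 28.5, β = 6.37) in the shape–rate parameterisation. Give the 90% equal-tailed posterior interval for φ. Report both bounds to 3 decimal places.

[3.190, 5.936]

Posterior: Gamma(shape 28.5, rate 6.37).
Equal-tailed 90% interval: Gamma(28.5, 6.37) quantiles at 0.05 and 0.95.
Posterior mean ≈ 4.474, SD ≈ 0.838; a Normal approximation gives roughly [3.096, 5.853].
Exact: lower = 3.190; upper = 5.936.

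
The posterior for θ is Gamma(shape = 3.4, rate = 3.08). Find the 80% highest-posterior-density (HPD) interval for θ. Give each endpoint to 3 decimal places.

The posterior is unimodal and skewed, so the HPD interval has equal density at both endpoints and is the shortest 80% interval.
Solving f(0.287) = f(1.648) with F(1.648) − F(0.287) = 0.80 gives [0.287, 1.648].
For comparison, the equal-tailed interval is [0.439, 1.907]; the HPD is narrower and shifted toward the mode.

[0.287, 1.648]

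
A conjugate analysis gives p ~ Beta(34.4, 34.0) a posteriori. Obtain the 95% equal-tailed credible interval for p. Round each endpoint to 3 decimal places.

Posterior: Beta(34.4, 34.0).
Equal-tailed 95% interval: the 0.025 and 0.975 quantiles of Beta(34.4, 34.0).
Posterior mean ≈ 0.503, SD ≈ 0.060; a Normal approximation gives roughly [0.385, 0.621].
Exact: F⁻¹(0.025) = 0.386; F⁻¹(0.975) = 0.620.

[0.386, 0.620]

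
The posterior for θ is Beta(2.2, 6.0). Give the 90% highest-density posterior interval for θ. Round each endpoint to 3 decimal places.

[0.035, 0.488]

The posterior is unimodal and skewed, so the HPD interval has equal density at both endpoints and is the shortest 90% interval.
Solving f(0.035) = f(0.488) with F(0.488) − F(0.035) = 0.90 gives [0.035, 0.488].
For comparison, the equal-tailed interval is [0.065, 0.539]; the HPD is narrower and shifted toward the mode.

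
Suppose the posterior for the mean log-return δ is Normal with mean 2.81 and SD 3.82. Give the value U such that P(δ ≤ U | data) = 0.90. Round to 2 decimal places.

Need U with P(δ ≤ U) = 0.90: U = 2.81 + z_{0.1}·3.82.
z = 1.282; U = 2.81 + 1.282 × 3.82 = 7.71.

7.71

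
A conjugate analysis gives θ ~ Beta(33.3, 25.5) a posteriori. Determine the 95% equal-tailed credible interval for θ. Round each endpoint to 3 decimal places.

[0.439, 0.689]

Posterior: Beta(33.3, 25.5).
Equal-tailed 95% interval: the 0.025 and 0.975 quantiles of Beta(33.3, 25.5).
Posterior mean ≈ 0.566, SD ≈ 0.064; a Normal approximation gives roughly [0.441, 0.692].
Exact: F⁻¹(0.025) = 0.439; F⁻¹(0.975) = 0.689.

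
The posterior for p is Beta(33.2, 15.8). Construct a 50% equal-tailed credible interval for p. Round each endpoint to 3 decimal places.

Posterior: Beta(33.2, 15.8).
Equal-tailed 50% interval: the 0.25 and 0.75 quantiles of Beta(33.2, 15.8).
Posterior mean ≈ 0.678, SD ≈ 0.066; a Normal approximation gives roughly [0.633, 0.722].
Exact: F⁻¹(0.25) = 0.634; F⁻¹(0.75) = 0.724.

[0.634, 0.724]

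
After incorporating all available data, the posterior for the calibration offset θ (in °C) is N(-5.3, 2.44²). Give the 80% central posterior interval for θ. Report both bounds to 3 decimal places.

The posterior is symmetric, so the 80% equal-tailed interval is θ = -5.3 ± z·2.44 with z = 1.282.
Half-width: 1.282 × 2.44 = 3.127.
-5.3 − 3.127 = -8.427; -5.3 + 3.127 = -2.173.

[-8.427, -2.173]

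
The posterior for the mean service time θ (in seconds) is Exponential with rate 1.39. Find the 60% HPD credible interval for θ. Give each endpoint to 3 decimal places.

[0.000, 0.659]

The exponential density is strictly decreasing on [0, ∞), so the HPD interval is anchored at 0: [0, q] with P(θ ≤ q) = 0.60.
q = −ln(1 − 0.60) / 1.39 = 0.9163 / 1.39 = 0.659.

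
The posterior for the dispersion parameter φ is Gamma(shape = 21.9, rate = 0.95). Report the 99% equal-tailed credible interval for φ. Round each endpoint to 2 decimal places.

Posterior: Gamma(shape 21.9, rate 0.95).
Equal-tailed 99% interval: Gamma(21.9, 0.95) quantiles at 0.005 and 0.995.
Posterior mean ≈ 23.05, SD ≈ 4.93; a Normal approximation gives roughly [10.36, 35.74].
Exact: lower = 12.34; upper = 37.70.

[12.34, 37.70]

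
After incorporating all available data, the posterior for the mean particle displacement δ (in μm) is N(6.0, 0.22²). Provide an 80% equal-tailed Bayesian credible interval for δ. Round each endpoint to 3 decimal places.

The posterior is symmetric, so the 80% equal-tailed interval is δ = 6.0 ± z·0.22 with z = 1.282.
Half-width: 1.282 × 0.22 = 0.282.
6.0 − 0.282 = 5.718; 6.0 + 0.282 = 6.282.

[5.718, 6.282]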